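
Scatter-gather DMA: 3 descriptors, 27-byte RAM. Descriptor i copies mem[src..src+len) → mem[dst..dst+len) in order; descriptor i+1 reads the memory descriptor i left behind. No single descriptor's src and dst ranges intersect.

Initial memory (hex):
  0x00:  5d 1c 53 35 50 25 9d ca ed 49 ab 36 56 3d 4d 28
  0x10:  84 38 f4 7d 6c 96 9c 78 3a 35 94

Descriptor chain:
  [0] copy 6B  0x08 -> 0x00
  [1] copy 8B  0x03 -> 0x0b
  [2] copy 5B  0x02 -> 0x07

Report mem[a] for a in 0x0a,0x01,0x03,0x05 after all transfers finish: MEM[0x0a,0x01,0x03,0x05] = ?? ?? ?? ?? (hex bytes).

#0 dst[0x00+6] := {0xed,0x49,0xab,0x36,0x56,0x3d}
#1 dst[0x0b+8] := {0x36,0x56,0x3d,0x9d,0xca,0xed,0x49,0xab}
#2 dst[0x07+5] := {0xab,0x36,0x56,0x3d,0x9d}
query mem[0x0a]=0x3d, mem[0x01]=0x49, mem[0x03]=0x36, mem[0x05]=0x3d

MEM[0x0a,0x01,0x03,0x05] = 3d 49 36 3d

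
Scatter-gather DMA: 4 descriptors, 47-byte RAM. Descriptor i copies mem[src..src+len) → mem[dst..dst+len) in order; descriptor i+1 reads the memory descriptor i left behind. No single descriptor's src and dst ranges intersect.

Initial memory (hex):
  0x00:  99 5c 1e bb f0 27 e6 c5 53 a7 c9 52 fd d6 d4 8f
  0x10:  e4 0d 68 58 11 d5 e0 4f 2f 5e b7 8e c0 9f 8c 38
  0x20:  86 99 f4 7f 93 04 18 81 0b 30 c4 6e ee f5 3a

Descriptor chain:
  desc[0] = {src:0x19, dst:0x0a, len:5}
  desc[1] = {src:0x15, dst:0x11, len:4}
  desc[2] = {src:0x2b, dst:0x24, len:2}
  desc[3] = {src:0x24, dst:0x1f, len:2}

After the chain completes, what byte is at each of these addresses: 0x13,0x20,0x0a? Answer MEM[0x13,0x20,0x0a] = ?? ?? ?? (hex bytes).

  after D0: wrote 5B at 0x0a = 5eb78ec09f
  after D1: wrote 4B at 0x11 = d5e04f2f
  after D2: wrote 2B at 0x24 = 6eee
  after D3: wrote 2B at 0x1f = 6eee
query mem[0x13]=0x4f, mem[0x20]=0xee, mem[0x0a]=0x5e

MEM[0x13,0x20,0x0a] = 4f ee 5e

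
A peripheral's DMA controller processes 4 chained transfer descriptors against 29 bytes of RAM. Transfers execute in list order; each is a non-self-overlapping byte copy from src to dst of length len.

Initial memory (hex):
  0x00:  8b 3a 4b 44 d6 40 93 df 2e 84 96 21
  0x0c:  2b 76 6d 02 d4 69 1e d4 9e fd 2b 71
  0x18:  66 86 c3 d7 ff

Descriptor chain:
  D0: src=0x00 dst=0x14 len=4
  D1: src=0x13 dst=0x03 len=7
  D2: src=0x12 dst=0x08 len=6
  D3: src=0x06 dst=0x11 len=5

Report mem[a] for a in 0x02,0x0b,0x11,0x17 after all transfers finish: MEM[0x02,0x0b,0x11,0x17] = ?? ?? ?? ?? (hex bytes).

MEM[0x02,0x0b,0x11,0x17] = 4b 3a 4b 44

[0] 0x00->0x14 len=4 : 8b 3a 4b 44
[1] 0x13->0x03 len=7 : d4 8b 3a 4b 44 66 86
[2] 0x12->0x08 len=6 : 1e d4 8b 3a 4b 44
[3] 0x06->0x11 len=5 : 4b 44 1e d4 8b
query mem[0x02]=0x4b, mem[0x0b]=0x3a, mem[0x11]=0x4b, mem[0x17]=0x44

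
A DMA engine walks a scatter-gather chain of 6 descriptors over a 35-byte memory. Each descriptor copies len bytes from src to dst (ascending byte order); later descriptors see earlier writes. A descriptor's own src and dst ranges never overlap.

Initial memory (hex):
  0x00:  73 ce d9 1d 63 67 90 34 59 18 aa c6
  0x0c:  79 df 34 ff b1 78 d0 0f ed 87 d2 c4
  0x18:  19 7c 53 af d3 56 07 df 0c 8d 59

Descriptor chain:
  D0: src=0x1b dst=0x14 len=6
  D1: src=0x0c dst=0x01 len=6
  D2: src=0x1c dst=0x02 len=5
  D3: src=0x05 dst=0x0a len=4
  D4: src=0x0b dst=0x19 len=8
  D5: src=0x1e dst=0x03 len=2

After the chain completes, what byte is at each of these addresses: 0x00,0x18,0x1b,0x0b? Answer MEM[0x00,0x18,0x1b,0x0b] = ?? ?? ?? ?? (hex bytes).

MEM[0x00,0x18,0x1b,0x0b] = 73 df 59 0c

  after D0: wrote 6B at 0x14 = afd35607df0c
  after D1: wrote 6B at 0x01 = 79df34ffb178
  after D2: wrote 5B at 0x02 = d35607df0c
  after D3: wrote 4B at 0x0a = df0c3459
  after D4: wrote 8B at 0x19 = 0c345934ffb178d0
  after D5: wrote 2B at 0x03 = b178
query mem[0x00]=0x73, mem[0x18]=0xdf, mem[0x1b]=0x59, mem[0x0b]=0x0c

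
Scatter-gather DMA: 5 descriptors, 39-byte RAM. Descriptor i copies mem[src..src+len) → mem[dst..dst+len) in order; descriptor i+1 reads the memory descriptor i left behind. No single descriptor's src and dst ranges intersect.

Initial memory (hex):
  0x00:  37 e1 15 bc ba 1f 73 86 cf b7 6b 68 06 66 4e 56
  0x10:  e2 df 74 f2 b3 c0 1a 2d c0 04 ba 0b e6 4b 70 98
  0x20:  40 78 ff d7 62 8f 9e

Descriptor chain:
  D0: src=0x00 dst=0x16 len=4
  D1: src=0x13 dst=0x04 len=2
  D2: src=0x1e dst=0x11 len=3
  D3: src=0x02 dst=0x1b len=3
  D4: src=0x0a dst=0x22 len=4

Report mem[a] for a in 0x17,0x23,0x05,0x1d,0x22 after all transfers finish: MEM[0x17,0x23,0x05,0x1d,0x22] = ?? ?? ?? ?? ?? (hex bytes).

MEM[0x17,0x23,0x05,0x1d,0x22] = e1 68 b3 f2 6b

#0 dst[0x16+4] := {0x37,0xe1,0x15,0xbc}
#1 dst[0x04+2] := {0xf2,0xb3}
#2 dst[0x11+3] := {0x70,0x98,0x40}
#3 dst[0x1b+3] := {0x15,0xbc,0xf2}
#4 dst[0x22+4] := {0x6b,0x68,0x06,0x66}
query mem[0x17]=0xe1, mem[0x23]=0x68, mem[0x05]=0xb3, mem[0x1d]=0xf2, mem[0x22]=0x6b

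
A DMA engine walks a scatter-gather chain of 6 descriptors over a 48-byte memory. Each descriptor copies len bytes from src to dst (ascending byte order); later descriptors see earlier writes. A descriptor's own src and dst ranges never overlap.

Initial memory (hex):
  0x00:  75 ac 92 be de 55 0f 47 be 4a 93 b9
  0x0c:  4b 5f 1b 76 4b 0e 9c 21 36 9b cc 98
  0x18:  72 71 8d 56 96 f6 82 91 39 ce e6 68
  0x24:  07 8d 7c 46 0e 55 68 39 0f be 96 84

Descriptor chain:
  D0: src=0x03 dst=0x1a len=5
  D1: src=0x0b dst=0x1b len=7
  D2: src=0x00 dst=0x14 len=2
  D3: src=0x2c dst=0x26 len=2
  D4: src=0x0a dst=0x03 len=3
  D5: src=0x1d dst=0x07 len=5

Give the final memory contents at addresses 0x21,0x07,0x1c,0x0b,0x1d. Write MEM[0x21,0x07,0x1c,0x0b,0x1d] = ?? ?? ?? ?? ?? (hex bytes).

MEM[0x21,0x07,0x1c,0x0b,0x1d] = 0e 5f 4b 0e 5f

  after D0: wrote 5B at 0x1a = bede550f47
  after D1: wrote 7B at 0x1b = b94b5f1b764b0e
  after D2: wrote 2B at 0x14 = 75ac
  after D3: wrote 2B at 0x26 = 0fbe
  after D4: wrote 3B at 0x03 = 93b94b
  after D5: wrote 5B at 0x07 = 5f1b764b0e
query mem[0x21]=0x0e, mem[0x07]=0x5f, mem[0x1c]=0x4b, mem[0x0b]=0x0e, mem[0x1d]=0x5f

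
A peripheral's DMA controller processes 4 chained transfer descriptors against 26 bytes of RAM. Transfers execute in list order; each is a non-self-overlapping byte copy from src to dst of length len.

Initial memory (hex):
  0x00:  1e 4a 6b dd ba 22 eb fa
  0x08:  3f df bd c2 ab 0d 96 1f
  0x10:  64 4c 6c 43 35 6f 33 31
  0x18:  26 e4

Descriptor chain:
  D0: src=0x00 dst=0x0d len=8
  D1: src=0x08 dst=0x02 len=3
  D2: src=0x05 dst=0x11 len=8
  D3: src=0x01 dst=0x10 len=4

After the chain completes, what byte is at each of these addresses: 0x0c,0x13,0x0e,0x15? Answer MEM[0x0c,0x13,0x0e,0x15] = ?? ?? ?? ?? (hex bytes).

  after D0: wrote 8B at 0x0d = 1e4a6bddba22ebfa
  after D1: wrote 3B at 0x02 = 3fdfbd
  after D2: wrote 8B at 0x11 = 22ebfa3fdfbdc2ab
  after D3: wrote 4B at 0x10 = 4a3fdfbd
query mem[0x0c]=0xab, mem[0x13]=0xbd, mem[0x0e]=0x4a, mem[0x15]=0xdf

MEM[0x0c,0x13,0x0e,0x15] = ab bd 4a df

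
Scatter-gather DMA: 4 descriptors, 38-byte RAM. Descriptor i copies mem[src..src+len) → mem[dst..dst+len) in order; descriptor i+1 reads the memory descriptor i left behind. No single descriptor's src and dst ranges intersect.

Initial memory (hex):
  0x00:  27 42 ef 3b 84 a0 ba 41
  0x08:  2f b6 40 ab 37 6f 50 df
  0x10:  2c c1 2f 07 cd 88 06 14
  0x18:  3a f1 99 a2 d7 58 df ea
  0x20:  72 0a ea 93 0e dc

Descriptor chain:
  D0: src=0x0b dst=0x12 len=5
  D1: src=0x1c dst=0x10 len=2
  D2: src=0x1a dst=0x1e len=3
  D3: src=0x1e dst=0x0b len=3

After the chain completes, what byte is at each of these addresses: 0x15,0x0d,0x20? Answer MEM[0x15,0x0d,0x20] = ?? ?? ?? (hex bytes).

#0 dst[0x12+5] := {0xab,0x37,0x6f,0x50,0xdf}
#1 dst[0x10+2] := {0xd7,0x58}
#2 dst[0x1e+3] := {0x99,0xa2,0xd7}
#3 dst[0x0b+3] := {0x99,0xa2,0xd7}
query mem[0x15]=0x50, mem[0x0d]=0xd7, mem[0x20]=0xd7

MEM[0x15,0x0d,0x20] = 50 d7 d7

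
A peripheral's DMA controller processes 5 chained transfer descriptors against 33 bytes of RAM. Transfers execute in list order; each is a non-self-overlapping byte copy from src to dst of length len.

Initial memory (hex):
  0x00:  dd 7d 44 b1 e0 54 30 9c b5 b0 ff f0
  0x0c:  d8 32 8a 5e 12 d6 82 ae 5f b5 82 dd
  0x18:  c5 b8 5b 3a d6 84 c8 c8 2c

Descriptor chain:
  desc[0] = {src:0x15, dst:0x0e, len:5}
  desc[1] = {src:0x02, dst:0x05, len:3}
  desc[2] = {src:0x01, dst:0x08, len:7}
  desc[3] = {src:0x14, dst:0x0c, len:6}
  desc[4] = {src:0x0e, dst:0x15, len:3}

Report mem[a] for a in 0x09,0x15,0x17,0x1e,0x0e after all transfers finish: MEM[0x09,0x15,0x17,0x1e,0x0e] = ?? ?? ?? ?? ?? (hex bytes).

MEM[0x09,0x15,0x17,0x1e,0x0e] = 44 82 c5 c8 82

D0: mem[0x0e..0x12] <- [b5 82 dd c5 b8]
D1: mem[0x05..0x07] <- [44 b1 e0]
D2: mem[0x08..0x0e] <- [7d 44 b1 e0 44 b1 e0]
D3: mem[0x0c..0x11] <- [5f b5 82 dd c5 b8]
D4: mem[0x15..0x17] <- [82 dd c5]
query mem[0x09]=0x44, mem[0x15]=0x82, mem[0x17]=0xc5, mem[0x1e]=0xc8, mem[0x0e]=0x82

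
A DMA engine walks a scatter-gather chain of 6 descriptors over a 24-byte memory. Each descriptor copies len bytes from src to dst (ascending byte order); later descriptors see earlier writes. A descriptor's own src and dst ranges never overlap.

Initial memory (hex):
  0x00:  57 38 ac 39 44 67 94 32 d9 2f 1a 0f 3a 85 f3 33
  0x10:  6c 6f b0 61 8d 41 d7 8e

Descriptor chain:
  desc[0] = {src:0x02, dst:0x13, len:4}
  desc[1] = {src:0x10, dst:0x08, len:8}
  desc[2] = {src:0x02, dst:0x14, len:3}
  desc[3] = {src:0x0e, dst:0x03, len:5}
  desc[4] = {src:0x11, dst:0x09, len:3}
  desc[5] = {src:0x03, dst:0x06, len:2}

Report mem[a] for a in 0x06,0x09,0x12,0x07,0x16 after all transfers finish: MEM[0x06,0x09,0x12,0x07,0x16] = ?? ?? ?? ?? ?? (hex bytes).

MEM[0x06,0x09,0x12,0x07,0x16] = 67 6f b0 8e 44

D0: mem[0x13..0x16] <- [ac 39 44 67]
D1: mem[0x08..0x0f] <- [6c 6f b0 ac 39 44 67 8e]
D2: mem[0x14..0x16] <- [ac 39 44]
D3: mem[0x03..0x07] <- [67 8e 6c 6f b0]
D4: mem[0x09..0x0b] <- [6f b0 ac]
D5: mem[0x06..0x07] <- [67 8e]
query mem[0x06]=0x67, mem[0x09]=0x6f, mem[0x12]=0xb0, mem[0x07]=0x8e, mem[0x16]=0x44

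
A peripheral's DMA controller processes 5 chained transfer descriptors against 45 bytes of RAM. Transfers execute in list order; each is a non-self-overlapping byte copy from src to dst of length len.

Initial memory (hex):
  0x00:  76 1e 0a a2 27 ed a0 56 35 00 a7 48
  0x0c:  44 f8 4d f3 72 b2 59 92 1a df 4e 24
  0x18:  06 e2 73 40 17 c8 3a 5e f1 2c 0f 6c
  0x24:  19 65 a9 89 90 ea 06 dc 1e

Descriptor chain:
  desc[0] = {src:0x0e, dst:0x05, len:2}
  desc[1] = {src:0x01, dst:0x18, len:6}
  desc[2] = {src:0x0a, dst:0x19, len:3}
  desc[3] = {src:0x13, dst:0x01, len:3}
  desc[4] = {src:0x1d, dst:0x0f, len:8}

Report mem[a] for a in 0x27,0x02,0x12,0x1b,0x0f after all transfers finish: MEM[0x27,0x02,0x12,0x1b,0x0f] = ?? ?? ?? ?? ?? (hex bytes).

MEM[0x27,0x02,0x12,0x1b,0x0f] = 89 1a f1 44 f3

[0] 0x0e->0x05 len=2 : 4d f3
[1] 0x01->0x18 len=6 : 1e 0a a2 27 4d f3
[2] 0x0a->0x19 len=3 : a7 48 44
[3] 0x13->0x01 len=3 : 92 1a df
[4] 0x1d->0x0f len=8 : f3 3a 5e f1 2c 0f 6c 19
query mem[0x27]=0x89, mem[0x02]=0x1a, mem[0x12]=0xf1, mem[0x1b]=0x44, mem[0x0f]=0xf3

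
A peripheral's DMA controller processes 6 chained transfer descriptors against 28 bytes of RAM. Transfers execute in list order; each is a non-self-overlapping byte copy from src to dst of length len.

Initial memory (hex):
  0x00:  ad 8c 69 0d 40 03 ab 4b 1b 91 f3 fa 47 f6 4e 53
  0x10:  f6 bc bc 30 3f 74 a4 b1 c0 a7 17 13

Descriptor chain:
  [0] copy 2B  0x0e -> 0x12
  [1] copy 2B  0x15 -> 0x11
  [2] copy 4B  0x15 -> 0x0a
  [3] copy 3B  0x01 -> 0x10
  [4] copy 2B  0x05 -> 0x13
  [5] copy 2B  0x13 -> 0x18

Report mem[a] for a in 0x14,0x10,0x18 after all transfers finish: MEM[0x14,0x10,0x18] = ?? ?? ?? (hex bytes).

MEM[0x14,0x10,0x18] = ab 8c 03

#0 dst[0x12+2] := {0x4e,0x53}
#1 dst[0x11+2] := {0x74,0xa4}
#2 dst[0x0a+4] := {0x74,0xa4,0xb1,0xc0}
#3 dst[0x10+3] := {0x8c,0x69,0x0d}
#4 dst[0x13+2] := {0x03,0xab}
#5 dst[0x18+2] := {0x03,0xab}
query mem[0x14]=0xab, mem[0x10]=0x8c, mem[0x18]=0x03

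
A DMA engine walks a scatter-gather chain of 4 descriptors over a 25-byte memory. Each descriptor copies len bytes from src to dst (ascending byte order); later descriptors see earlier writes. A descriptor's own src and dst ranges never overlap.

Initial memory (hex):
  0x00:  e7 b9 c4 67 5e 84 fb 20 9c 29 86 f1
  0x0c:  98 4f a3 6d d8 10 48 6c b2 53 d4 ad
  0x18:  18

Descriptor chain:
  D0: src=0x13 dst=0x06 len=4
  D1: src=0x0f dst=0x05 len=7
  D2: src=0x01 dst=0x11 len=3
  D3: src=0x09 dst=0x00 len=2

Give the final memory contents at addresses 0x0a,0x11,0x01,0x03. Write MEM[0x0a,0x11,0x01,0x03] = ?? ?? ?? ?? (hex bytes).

MEM[0x0a,0x11,0x01,0x03] = b2 b9 b2 67

  after D0: wrote 4B at 0x06 = 6cb253d4
  after D1: wrote 7B at 0x05 = 6dd810486cb253
  after D2: wrote 3B at 0x11 = b9c467
  after D3: wrote 2B at 0x00 = 6cb2
query mem[0x0a]=0xb2, mem[0x11]=0xb9, mem[0x01]=0xb2, mem[0x03]=0x67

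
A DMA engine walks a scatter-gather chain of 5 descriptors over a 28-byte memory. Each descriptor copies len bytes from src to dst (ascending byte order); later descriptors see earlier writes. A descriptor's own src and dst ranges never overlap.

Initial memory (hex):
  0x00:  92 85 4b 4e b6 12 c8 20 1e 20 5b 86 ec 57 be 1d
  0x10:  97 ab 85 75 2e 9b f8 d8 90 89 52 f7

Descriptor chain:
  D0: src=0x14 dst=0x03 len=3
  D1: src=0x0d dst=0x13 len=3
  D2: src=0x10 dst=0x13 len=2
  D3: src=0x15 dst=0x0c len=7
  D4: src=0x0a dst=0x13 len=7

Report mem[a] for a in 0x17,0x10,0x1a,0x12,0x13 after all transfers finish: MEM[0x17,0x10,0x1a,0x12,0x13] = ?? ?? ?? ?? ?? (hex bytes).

MEM[0x17,0x10,0x1a,0x12,0x13] = d8 89 52 f7 5b

[0] 0x14->0x03 len=3 : 2e 9b f8
[1] 0x0d->0x13 len=3 : 57 be 1d
[2] 0x10->0x13 len=2 : 97 ab
[3] 0x15->0x0c len=7 : 1d f8 d8 90 89 52 f7
[4] 0x0a->0x13 len=7 : 5b 86 1d f8 d8 90 89
query mem[0x17]=0xd8, mem[0x10]=0x89, mem[0x1a]=0x52, mem[0x12]=0xf7, mem[0x13]=0x5b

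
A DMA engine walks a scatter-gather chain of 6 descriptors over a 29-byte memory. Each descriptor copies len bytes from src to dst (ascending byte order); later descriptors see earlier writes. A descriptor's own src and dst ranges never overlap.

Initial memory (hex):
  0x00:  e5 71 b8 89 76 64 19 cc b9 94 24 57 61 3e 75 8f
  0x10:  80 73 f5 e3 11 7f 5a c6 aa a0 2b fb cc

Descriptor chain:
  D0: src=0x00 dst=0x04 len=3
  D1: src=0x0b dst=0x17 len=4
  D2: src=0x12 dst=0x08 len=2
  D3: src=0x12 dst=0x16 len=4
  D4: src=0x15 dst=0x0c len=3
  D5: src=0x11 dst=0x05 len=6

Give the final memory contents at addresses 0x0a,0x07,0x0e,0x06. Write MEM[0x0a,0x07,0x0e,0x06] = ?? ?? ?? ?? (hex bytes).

MEM[0x0a,0x07,0x0e,0x06] = f5 e3 e3 f5

[0] 0x00->0x04 len=3 : e5 71 b8
[1] 0x0b->0x17 len=4 : 57 61 3e 75
[2] 0x12->0x08 len=2 : f5 e3
[3] 0x12->0x16 len=4 : f5 e3 11 7f
[4] 0x15->0x0c len=3 : 7f f5 e3
[5] 0x11->0x05 len=6 : 73 f5 e3 11 7f f5
query mem[0x0a]=0xf5, mem[0x07]=0xe3, mem[0x0e]=0xe3, mem[0x06]=0xf5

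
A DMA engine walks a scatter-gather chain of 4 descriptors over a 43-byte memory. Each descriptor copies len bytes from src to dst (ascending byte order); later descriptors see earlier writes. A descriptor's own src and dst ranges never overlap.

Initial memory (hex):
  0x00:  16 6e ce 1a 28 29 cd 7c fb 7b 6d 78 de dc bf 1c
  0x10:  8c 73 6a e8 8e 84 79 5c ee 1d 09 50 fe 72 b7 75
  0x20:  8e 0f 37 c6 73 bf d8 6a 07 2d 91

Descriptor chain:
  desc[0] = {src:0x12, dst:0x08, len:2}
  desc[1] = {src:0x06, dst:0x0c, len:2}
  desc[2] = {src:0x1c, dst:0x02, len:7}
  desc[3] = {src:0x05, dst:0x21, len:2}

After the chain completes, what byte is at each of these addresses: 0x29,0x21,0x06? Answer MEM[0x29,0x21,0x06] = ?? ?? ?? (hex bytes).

  after D0: wrote 2B at 0x08 = 6ae8
  after D1: wrote 2B at 0x0c = cd7c
  after D2: wrote 7B at 0x02 = fe72b7758e0f37
  after D3: wrote 2B at 0x21 = 758e
query mem[0x29]=0x2d, mem[0x21]=0x75, mem[0x06]=0x8e

MEM[0x29,0x21,0x06] = 2d 75 8e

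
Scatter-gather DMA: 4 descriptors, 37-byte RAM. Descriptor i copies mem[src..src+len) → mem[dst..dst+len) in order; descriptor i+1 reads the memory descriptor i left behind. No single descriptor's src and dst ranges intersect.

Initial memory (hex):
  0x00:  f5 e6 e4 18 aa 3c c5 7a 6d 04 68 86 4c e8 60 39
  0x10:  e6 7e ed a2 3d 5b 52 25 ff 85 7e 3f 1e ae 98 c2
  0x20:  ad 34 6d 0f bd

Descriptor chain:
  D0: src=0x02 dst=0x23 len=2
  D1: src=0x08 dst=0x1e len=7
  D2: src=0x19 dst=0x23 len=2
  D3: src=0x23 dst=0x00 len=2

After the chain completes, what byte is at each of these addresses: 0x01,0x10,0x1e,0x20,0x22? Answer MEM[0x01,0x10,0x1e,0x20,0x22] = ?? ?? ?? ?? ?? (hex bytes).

  after D0: wrote 2B at 0x23 = e418
  after D1: wrote 7B at 0x1e = 6d0468864ce860
  after D2: wrote 2B at 0x23 = 857e
  after D3: wrote 2B at 0x00 = 857e
query mem[0x01]=0x7e, mem[0x10]=0xe6, mem[0x1e]=0x6d, mem[0x20]=0x68, mem[0x22]=0x4c

MEM[0x01,0x10,0x1e,0x20,0x22] = 7e e6 6d 68 4c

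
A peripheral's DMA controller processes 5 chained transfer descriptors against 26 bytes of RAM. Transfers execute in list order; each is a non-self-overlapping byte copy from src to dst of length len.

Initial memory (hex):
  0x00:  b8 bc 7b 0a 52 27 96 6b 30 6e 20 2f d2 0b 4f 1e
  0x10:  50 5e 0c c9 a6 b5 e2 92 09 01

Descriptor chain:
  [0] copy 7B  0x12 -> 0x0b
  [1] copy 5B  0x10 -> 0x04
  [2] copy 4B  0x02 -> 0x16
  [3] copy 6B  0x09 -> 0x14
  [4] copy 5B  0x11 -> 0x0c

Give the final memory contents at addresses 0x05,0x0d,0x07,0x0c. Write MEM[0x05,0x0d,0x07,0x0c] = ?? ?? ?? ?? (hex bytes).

MEM[0x05,0x0d,0x07,0x0c] = 09 0c c9 09

#0 dst[0x0b+7] := {0x0c,0xc9,0xa6,0xb5,0xe2,0x92,0x09}
#1 dst[0x04+5] := {0x92,0x09,0x0c,0xc9,0xa6}
#2 dst[0x16+4] := {0x7b,0x0a,0x92,0x09}
#3 dst[0x14+6] := {0x6e,0x20,0x0c,0xc9,0xa6,0xb5}
#4 dst[0x0c+5] := {0x09,0x0c,0xc9,0x6e,0x20}
query mem[0x05]=0x09, mem[0x0d]=0x0c, mem[0x07]=0xc9, mem[0x0c]=0x09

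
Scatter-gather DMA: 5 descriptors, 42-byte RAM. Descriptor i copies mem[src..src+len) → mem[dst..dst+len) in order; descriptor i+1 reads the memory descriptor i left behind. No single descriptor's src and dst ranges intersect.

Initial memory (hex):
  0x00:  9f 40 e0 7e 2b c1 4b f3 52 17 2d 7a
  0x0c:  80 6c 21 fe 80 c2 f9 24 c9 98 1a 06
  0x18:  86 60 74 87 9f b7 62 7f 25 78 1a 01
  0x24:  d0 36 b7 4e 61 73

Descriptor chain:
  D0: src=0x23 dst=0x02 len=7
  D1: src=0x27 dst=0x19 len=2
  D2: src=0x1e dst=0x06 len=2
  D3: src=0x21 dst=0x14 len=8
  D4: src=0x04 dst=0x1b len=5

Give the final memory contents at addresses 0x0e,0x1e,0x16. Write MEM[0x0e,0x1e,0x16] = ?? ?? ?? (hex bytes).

MEM[0x0e,0x1e,0x16] = 21 7f 01

#0 dst[0x02+7] := {0x01,0xd0,0x36,0xb7,0x4e,0x61,0x73}
#1 dst[0x19+2] := {0x4e,0x61}
#2 dst[0x06+2] := {0x62,0x7f}
#3 dst[0x14+8] := {0x78,0x1a,0x01,0xd0,0x36,0xb7,0x4e,0x61}
#4 dst[0x1b+5] := {0x36,0xb7,0x62,0x7f,0x73}
query mem[0x0e]=0x21, mem[0x1e]=0x7f, mem[0x16]=0x01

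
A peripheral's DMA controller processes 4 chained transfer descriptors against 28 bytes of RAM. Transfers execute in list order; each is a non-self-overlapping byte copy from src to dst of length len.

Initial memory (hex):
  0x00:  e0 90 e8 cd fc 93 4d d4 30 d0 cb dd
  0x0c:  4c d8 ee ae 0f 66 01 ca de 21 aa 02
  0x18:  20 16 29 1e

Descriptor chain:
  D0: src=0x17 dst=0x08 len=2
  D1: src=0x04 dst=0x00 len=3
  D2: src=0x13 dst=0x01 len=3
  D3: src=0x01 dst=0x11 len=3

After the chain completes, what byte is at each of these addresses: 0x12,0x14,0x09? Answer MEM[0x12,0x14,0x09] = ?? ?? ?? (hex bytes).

[0] 0x17->0x08 len=2 : 02 20
[1] 0x04->0x00 len=3 : fc 93 4d
[2] 0x13->0x01 len=3 : ca de 21
[3] 0x01->0x11 len=3 : ca de 21
query mem[0x12]=0xde, mem[0x14]=0xde, mem[0x09]=0x20

MEM[0x12,0x14,0x09] = de de 20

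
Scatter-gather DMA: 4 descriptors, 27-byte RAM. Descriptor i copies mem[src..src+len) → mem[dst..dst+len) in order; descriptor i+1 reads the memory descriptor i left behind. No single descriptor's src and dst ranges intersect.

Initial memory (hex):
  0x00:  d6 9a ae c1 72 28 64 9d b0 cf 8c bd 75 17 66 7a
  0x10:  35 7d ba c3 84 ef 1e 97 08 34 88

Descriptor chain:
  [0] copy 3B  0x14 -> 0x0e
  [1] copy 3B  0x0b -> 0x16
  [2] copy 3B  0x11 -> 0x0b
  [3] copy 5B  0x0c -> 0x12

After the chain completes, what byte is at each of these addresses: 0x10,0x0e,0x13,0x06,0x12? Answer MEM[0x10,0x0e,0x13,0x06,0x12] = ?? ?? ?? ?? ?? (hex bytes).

MEM[0x10,0x0e,0x13,0x06,0x12] = 1e 84 c3 64 ba

[0] 0x14->0x0e len=3 : 84 ef 1e
[1] 0x0b->0x16 len=3 : bd 75 17
[2] 0x11->0x0b len=3 : 7d ba c3
[3] 0x0c->0x12 len=5 : ba c3 84 ef 1e
query mem[0x10]=0x1e, mem[0x0e]=0x84, mem[0x13]=0xc3, mem[0x06]=0x64, mem[0x12]=0xba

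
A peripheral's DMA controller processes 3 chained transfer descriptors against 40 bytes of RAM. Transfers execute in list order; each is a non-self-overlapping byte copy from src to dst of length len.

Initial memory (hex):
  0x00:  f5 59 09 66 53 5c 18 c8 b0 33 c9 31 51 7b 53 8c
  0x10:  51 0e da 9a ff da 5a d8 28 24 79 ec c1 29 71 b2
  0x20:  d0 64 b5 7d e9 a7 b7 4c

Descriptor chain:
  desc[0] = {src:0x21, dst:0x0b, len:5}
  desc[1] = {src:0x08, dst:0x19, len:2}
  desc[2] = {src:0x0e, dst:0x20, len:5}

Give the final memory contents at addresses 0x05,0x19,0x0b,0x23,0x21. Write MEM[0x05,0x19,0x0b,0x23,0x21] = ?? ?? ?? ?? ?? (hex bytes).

D0: mem[0x0b..0x0f] <- [64 b5 7d e9 a7]
D1: mem[0x19..0x1a] <- [b0 33]
D2: mem[0x20..0x24] <- [e9 a7 51 0e da]
query mem[0x05]=0x5c, mem[0x19]=0xb0, mem[0x0b]=0x64, mem[0x23]=0x0e, mem[0x21]=0xa7

MEM[0x05,0x19,0x0b,0x23,0x21] = 5c b0 64 0e a7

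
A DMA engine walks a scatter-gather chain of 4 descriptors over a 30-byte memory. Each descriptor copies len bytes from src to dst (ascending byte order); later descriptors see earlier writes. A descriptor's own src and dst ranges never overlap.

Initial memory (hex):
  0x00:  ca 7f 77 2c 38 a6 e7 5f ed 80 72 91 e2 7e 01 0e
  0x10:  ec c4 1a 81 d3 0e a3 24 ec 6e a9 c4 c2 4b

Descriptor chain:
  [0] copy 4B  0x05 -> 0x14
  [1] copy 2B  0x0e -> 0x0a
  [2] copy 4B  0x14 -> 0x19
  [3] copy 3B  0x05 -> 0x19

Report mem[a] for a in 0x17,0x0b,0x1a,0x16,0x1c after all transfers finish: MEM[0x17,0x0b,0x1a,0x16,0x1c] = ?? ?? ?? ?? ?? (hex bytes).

MEM[0x17,0x0b,0x1a,0x16,0x1c] = ed 0e e7 5f ed

D0: mem[0x14..0x17] <- [a6 e7 5f ed]
D1: mem[0x0a..0x0b] <- [01 0e]
D2: mem[0x19..0x1c] <- [a6 e7 5f ed]
D3: mem[0x19..0x1b] <- [a6 e7 5f]
query mem[0x17]=0xed, mem[0x0b]=0x0e, mem[0x1a]=0xe7, mem[0x16]=0x5f, mem[0x1c]=0xed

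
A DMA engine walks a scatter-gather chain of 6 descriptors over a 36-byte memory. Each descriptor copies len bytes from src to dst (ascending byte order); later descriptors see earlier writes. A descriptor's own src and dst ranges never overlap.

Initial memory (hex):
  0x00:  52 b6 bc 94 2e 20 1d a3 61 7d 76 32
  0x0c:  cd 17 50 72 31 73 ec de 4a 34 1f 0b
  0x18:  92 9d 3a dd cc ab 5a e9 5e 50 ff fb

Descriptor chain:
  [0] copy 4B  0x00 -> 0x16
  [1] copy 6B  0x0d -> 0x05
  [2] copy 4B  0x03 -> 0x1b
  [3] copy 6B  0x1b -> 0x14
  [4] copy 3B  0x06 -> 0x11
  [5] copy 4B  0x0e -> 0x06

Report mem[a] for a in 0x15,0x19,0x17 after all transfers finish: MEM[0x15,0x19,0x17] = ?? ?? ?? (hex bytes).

  after D0: wrote 4B at 0x16 = 52b6bc94
  after D1: wrote 6B at 0x05 = 1750723173ec
  after D2: wrote 4B at 0x1b = 942e1750
  after D3: wrote 6B at 0x14 = 942e1750e95e
  after D4: wrote 3B at 0x11 = 507231
  after D5: wrote 4B at 0x06 = 50723150
query mem[0x15]=0x2e, mem[0x19]=0x5e, mem[0x17]=0x50

MEM[0x15,0x19,0x17] = 2e 5e 50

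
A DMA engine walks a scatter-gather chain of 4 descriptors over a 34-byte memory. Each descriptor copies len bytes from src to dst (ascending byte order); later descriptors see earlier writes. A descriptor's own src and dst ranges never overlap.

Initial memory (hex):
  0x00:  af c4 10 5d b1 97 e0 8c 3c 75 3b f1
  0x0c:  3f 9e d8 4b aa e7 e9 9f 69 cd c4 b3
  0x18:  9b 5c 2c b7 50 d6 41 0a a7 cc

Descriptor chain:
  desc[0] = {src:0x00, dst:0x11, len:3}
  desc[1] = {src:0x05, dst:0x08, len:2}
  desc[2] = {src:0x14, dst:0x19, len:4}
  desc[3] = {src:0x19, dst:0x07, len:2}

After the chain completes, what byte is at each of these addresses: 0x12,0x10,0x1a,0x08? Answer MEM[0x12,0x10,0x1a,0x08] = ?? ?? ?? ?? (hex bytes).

D0: mem[0x11..0x13] <- [af c4 10]
D1: mem[0x08..0x09] <- [97 e0]
D2: mem[0x19..0x1c] <- [69 cd c4 b3]
D3: mem[0x07..0x08] <- [69 cd]
query mem[0x12]=0xc4, mem[0x10]=0xaa, mem[0x1a]=0xcd, mem[0x08]=0xcd

MEM[0x12,0x10,0x1a,0x08] = c4 aa cd cd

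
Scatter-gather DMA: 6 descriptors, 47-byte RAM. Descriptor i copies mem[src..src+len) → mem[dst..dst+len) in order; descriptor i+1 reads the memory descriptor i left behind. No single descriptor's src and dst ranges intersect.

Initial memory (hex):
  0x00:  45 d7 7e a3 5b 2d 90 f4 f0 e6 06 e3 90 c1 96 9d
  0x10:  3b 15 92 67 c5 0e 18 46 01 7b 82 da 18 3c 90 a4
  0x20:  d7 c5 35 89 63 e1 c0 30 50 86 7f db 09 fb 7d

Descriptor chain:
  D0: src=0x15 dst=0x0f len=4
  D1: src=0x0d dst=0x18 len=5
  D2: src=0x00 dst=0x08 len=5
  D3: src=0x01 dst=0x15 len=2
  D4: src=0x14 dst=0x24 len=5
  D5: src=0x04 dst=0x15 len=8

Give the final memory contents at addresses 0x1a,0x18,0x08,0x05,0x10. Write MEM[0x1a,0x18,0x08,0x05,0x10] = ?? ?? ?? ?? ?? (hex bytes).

MEM[0x1a,0x18,0x08,0x05,0x10] = d7 f4 45 2d 18

  after D0: wrote 4B at 0x0f = 0e184601
  after D1: wrote 5B at 0x18 = c1960e1846
  after D2: wrote 5B at 0x08 = 45d77ea35b
  after D3: wrote 2B at 0x15 = d77e
  after D4: wrote 5B at 0x24 = c5d77e46c1
  after D5: wrote 8B at 0x15 = 5b2d90f445d77ea3
query mem[0x1a]=0xd7, mem[0x18]=0xf4, mem[0x08]=0x45, mem[0x05]=0x2d, mem[0x10]=0x18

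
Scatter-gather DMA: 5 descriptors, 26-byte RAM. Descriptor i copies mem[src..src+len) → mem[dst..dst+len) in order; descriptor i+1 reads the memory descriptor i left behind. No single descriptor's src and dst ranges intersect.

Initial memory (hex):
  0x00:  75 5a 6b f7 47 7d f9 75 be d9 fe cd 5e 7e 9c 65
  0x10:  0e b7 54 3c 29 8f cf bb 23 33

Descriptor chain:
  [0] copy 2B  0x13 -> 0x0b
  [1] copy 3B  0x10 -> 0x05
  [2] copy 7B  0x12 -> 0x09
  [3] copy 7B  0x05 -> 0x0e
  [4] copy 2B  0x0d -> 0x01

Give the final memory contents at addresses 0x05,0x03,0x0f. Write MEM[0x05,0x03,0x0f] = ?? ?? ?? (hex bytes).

MEM[0x05,0x03,0x0f] = 0e f7 b7

D0: mem[0x0b..0x0c] <- [3c 29]
D1: mem[0x05..0x07] <- [0e b7 54]
D2: mem[0x09..0x0f] <- [54 3c 29 8f cf bb 23]
D3: mem[0x0e..0x14] <- [0e b7 54 be 54 3c 29]
D4: mem[0x01..0x02] <- [cf 0e]
query mem[0x05]=0x0e, mem[0x03]=0xf7, mem[0x0f]=0xb7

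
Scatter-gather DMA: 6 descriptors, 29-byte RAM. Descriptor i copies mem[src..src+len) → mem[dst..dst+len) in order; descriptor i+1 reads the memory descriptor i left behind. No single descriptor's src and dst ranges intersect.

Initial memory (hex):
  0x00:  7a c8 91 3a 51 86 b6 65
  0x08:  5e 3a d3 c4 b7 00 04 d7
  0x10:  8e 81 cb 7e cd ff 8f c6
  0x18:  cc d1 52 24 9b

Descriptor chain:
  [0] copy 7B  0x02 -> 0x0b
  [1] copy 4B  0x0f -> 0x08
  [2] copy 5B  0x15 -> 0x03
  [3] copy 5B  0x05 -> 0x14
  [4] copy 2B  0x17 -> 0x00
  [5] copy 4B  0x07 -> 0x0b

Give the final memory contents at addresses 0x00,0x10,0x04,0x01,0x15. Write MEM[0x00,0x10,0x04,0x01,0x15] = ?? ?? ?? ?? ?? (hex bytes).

#0 dst[0x0b+7] := {0x91,0x3a,0x51,0x86,0xb6,0x65,0x5e}
#1 dst[0x08+4] := {0xb6,0x65,0x5e,0xcb}
#2 dst[0x03+5] := {0xff,0x8f,0xc6,0xcc,0xd1}
#3 dst[0x14+5] := {0xc6,0xcc,0xd1,0xb6,0x65}
#4 dst[0x00+2] := {0xb6,0x65}
#5 dst[0x0b+4] := {0xd1,0xb6,0x65,0x5e}
query mem[0x00]=0xb6, mem[0x10]=0x65, mem[0x04]=0x8f, mem[0x01]=0x65, mem[0x15]=0xcc

MEM[0x00,0x10,0x04,0x01,0x15] = b6 65 8f 65 cc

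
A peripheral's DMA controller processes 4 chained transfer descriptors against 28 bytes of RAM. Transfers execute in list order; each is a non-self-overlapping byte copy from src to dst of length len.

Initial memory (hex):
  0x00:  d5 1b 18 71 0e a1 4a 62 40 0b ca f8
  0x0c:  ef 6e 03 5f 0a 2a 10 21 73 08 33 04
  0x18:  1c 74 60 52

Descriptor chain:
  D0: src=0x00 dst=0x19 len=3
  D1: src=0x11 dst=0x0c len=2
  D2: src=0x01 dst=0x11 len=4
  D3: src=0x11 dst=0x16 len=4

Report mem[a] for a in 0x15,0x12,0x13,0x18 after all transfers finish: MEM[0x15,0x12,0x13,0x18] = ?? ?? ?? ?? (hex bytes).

D0: mem[0x19..0x1b] <- [d5 1b 18]
D1: mem[0x0c..0x0d] <- [2a 10]
D2: mem[0x11..0x14] <- [1b 18 71 0e]
D3: mem[0x16..0x19] <- [1b 18 71 0e]
query mem[0x15]=0x08, mem[0x12]=0x18, mem[0x13]=0x71, mem[0x18]=0x71

MEM[0x15,0x12,0x13,0x18] = 08 18 71 71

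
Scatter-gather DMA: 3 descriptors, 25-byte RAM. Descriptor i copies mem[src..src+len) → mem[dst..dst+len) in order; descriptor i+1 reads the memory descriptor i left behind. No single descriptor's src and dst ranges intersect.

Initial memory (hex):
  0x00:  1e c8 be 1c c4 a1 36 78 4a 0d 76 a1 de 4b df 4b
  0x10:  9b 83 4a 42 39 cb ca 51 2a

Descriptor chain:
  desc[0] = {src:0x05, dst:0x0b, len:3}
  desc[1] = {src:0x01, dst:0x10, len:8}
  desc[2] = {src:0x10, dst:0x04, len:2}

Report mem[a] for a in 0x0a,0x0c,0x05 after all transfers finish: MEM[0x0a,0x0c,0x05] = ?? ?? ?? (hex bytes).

D0: mem[0x0b..0x0d] <- [a1 36 78]
D1: mem[0x10..0x17] <- [c8 be 1c c4 a1 36 78 4a]
D2: mem[0x04..0x05] <- [c8 be]
query mem[0x0a]=0x76, mem[0x0c]=0x36, mem[0x05]=0xbe

MEM[0x0a,0x0c,0x05] = 76 36 be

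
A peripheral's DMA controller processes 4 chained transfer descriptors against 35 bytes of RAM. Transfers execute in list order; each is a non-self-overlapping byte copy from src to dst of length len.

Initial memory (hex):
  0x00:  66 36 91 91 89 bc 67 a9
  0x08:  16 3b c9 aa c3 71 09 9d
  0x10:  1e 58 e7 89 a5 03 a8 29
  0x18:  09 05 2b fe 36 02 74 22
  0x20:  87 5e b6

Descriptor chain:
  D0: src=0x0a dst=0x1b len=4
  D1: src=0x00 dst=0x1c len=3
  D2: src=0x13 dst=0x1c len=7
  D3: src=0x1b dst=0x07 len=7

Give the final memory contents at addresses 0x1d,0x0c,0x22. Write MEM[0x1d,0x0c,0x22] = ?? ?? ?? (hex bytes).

[0] 0x0a->0x1b len=4 : c9 aa c3 71
[1] 0x00->0x1c len=3 : 66 36 91
[2] 0x13->0x1c len=7 : 89 a5 03 a8 29 09 05
[3] 0x1b->0x07 len=7 : c9 89 a5 03 a8 29 09
query mem[0x1d]=0xa5, mem[0x0c]=0x29, mem[0x22]=0x05

MEM[0x1d,0x0c,0x22] = a5 29 05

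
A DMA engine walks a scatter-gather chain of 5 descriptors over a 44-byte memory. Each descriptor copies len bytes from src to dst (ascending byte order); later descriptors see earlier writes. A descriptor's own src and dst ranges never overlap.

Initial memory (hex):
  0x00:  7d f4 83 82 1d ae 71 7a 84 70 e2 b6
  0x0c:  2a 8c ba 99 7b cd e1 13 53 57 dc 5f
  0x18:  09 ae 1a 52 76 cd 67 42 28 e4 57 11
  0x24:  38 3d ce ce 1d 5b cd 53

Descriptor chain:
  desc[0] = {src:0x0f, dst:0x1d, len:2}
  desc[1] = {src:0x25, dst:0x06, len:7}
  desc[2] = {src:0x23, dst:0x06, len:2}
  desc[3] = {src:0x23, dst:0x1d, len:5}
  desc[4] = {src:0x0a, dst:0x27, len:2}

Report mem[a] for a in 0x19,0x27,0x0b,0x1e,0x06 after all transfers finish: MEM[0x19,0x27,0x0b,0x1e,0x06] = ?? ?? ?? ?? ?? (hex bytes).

MEM[0x19,0x27,0x0b,0x1e,0x06] = ae 5b cd 38 11

  after D0: wrote 2B at 0x1d = 997b
  after D1: wrote 7B at 0x06 = 3dcece1d5bcd53
  after D2: wrote 2B at 0x06 = 1138
  after D3: wrote 5B at 0x1d = 11383dcece
  after D4: wrote 2B at 0x27 = 5bcd
query mem[0x19]=0xae, mem[0x27]=0x5b, mem[0x0b]=0xcd, mem[0x1e]=0x38, mem[0x06]=0x11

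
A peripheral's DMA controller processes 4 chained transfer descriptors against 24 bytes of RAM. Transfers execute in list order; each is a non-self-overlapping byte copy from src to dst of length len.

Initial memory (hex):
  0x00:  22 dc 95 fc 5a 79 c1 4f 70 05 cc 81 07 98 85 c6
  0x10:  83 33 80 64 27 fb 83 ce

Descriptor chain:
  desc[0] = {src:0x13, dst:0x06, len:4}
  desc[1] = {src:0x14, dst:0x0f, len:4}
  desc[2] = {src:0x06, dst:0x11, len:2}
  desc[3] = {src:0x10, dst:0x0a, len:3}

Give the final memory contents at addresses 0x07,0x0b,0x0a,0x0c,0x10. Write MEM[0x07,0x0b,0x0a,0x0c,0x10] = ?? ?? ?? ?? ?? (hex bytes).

MEM[0x07,0x0b,0x0a,0x0c,0x10] = 27 64 fb 27 fb

[0] 0x13->0x06 len=4 : 64 27 fb 83
[1] 0x14->0x0f len=4 : 27 fb 83 ce
[2] 0x06->0x11 len=2 : 64 27
[3] 0x10->0x0a len=3 : fb 64 27
query mem[0x07]=0x27, mem[0x0b]=0x64, mem[0x0a]=0xfb, mem[0x0c]=0x27, mem[0x10]=0xfb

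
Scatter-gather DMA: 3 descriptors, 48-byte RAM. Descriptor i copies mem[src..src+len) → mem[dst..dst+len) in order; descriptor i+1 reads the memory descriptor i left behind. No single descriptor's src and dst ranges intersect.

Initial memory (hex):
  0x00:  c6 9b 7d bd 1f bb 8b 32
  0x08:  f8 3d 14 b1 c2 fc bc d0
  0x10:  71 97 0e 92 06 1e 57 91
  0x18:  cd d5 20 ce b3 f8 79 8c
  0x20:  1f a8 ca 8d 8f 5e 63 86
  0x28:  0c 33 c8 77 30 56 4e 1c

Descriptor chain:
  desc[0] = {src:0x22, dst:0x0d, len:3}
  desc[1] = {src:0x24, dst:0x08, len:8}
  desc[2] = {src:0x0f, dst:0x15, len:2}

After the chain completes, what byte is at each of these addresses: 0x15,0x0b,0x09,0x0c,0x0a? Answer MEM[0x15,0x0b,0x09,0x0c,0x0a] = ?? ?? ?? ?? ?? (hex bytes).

MEM[0x15,0x0b,0x09,0x0c,0x0a] = 77 86 5e 0c 63

D0: mem[0x0d..0x0f] <- [ca 8d 8f]
D1: mem[0x08..0x0f] <- [8f 5e 63 86 0c 33 c8 77]
D2: mem[0x15..0x16] <- [77 71]
query mem[0x15]=0x77, mem[0x0b]=0x86, mem[0x09]=0x5e, mem[0x0c]=0x0c, mem[0x0a]=0x63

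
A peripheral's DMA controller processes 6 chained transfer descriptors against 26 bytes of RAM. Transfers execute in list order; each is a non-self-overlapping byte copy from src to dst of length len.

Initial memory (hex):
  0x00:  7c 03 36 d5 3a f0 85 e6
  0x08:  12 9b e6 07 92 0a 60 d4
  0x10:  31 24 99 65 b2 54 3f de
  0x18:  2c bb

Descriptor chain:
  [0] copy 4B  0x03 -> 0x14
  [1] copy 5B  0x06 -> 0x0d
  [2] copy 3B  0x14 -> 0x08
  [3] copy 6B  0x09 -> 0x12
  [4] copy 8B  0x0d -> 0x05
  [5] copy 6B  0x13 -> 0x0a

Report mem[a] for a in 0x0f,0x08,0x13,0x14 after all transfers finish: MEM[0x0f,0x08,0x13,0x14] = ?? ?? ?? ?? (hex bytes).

MEM[0x0f,0x08,0x13,0x14] = 2c 9b f0 07

#0 dst[0x14+4] := {0xd5,0x3a,0xf0,0x85}
#1 dst[0x0d+5] := {0x85,0xe6,0x12,0x9b,0xe6}
#2 dst[0x08+3] := {0xd5,0x3a,0xf0}
#3 dst[0x12+6] := {0x3a,0xf0,0x07,0x92,0x85,0xe6}
#4 dst[0x05+8] := {0x85,0xe6,0x12,0x9b,0xe6,0x3a,0xf0,0x07}
#5 dst[0x0a+6] := {0xf0,0x07,0x92,0x85,0xe6,0x2c}
query mem[0x0f]=0x2c, mem[0x08]=0x9b, mem[0x13]=0xf0, mem[0x14]=0x07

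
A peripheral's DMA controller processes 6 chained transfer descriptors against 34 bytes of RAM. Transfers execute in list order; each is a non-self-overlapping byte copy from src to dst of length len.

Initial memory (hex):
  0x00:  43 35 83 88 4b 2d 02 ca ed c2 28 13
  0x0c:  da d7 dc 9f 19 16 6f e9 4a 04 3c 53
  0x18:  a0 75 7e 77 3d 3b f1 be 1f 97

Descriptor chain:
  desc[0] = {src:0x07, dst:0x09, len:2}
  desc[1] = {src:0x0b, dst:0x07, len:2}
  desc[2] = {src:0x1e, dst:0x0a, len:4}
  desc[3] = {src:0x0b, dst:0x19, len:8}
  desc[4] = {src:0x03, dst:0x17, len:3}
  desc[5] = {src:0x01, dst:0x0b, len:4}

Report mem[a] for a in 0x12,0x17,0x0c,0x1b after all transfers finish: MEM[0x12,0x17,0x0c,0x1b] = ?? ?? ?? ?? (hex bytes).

MEM[0x12,0x17,0x0c,0x1b] = 6f 88 83 97

  after D0: wrote 2B at 0x09 = caed
  after D1: wrote 2B at 0x07 = 13da
  after D2: wrote 4B at 0x0a = f1be1f97
  after D3: wrote 8B at 0x19 = be1f97dc9f19166f
  after D4: wrote 3B at 0x17 = 884b2d
  after D5: wrote 4B at 0x0b = 3583884b
query mem[0x12]=0x6f, mem[0x17]=0x88, mem[0x0c]=0x83, mem[0x1b]=0x97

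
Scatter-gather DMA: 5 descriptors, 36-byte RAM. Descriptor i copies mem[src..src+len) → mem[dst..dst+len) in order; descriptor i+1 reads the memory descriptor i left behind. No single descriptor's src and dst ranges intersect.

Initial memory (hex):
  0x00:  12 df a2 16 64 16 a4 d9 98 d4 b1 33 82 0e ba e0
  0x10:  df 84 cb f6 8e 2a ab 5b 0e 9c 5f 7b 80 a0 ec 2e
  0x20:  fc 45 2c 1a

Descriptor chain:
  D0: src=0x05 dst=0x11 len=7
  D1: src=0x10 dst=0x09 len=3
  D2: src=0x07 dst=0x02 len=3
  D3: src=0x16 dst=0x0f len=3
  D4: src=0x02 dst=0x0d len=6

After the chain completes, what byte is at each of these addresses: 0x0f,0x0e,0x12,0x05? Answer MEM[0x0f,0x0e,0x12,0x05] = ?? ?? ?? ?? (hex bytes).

MEM[0x0f,0x0e,0x12,0x05] = df 98 d9 16

[0] 0x05->0x11 len=7 : 16 a4 d9 98 d4 b1 33
[1] 0x10->0x09 len=3 : df 16 a4
[2] 0x07->0x02 len=3 : d9 98 df
[3] 0x16->0x0f len=3 : b1 33 0e
[4] 0x02->0x0d len=6 : d9 98 df 16 a4 d9
query mem[0x0f]=0xdf, mem[0x0e]=0x98, mem[0x12]=0xd9, mem[0x05]=0x16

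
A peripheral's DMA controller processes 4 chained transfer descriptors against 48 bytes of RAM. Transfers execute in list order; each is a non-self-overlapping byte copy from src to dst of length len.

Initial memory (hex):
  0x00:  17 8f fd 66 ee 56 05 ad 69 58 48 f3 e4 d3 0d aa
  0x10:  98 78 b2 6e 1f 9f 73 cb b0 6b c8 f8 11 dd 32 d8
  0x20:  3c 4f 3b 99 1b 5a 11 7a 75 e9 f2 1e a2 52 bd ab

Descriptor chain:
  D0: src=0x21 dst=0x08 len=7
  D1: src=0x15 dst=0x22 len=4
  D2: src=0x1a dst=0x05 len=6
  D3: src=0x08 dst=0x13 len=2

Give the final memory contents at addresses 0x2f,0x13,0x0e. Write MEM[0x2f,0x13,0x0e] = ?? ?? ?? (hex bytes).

MEM[0x2f,0x13,0x0e] = ab dd 7a

#0 dst[0x08+7] := {0x4f,0x3b,0x99,0x1b,0x5a,0x11,0x7a}
#1 dst[0x22+4] := {0x9f,0x73,0xcb,0xb0}
#2 dst[0x05+6] := {0xc8,0xf8,0x11,0xdd,0x32,0xd8}
#3 dst[0x13+2] := {0xdd,0x32}
query mem[0x2f]=0xab, mem[0x13]=0xdd, mem[0x0e]=0x7a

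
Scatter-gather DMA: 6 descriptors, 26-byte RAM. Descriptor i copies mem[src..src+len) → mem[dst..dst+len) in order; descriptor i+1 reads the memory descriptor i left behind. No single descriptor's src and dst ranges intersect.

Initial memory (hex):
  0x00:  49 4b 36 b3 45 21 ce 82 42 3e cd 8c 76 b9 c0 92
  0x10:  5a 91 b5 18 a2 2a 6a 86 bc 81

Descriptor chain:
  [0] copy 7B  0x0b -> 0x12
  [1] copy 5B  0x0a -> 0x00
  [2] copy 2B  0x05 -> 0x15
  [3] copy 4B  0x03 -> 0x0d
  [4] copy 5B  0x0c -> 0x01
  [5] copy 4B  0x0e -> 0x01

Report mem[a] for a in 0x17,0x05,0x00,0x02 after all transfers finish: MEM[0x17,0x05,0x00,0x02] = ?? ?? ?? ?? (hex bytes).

MEM[0x17,0x05,0x00,0x02] = 5a ce cd 21

D0: mem[0x12..0x18] <- [8c 76 b9 c0 92 5a 91]
D1: mem[0x00..0x04] <- [cd 8c 76 b9 c0]
D2: mem[0x15..0x16] <- [21 ce]
D3: mem[0x0d..0x10] <- [b9 c0 21 ce]
D4: mem[0x01..0x05] <- [76 b9 c0 21 ce]
D5: mem[0x01..0x04] <- [c0 21 ce 91]
query mem[0x17]=0x5a, mem[0x05]=0xce, mem[0x00]=0xcd, mem[0x02]=0x21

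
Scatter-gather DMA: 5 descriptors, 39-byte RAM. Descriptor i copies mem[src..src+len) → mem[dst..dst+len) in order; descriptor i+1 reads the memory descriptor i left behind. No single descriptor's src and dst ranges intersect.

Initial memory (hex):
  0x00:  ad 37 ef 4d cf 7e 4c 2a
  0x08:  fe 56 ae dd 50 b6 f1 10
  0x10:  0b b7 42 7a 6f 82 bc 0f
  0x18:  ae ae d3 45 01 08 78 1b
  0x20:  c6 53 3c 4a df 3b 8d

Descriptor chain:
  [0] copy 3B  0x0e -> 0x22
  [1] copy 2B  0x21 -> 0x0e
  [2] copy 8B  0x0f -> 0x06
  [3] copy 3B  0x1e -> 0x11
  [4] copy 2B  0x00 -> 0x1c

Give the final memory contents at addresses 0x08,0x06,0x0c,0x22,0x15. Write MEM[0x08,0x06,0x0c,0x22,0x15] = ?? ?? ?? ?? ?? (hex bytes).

MEM[0x08,0x06,0x0c,0x22,0x15] = b7 f1 82 f1 82

  after D0: wrote 3B at 0x22 = f1100b
  after D1: wrote 2B at 0x0e = 53f1
  after D2: wrote 8B at 0x06 = f10bb7427a6f82bc
  after D3: wrote 3B at 0x11 = 781bc6
  after D4: wrote 2B at 0x1c = ad37
query mem[0x08]=0xb7, mem[0x06]=0xf1, mem[0x0c]=0x82, mem[0x22]=0xf1, mem[0x15]=0x82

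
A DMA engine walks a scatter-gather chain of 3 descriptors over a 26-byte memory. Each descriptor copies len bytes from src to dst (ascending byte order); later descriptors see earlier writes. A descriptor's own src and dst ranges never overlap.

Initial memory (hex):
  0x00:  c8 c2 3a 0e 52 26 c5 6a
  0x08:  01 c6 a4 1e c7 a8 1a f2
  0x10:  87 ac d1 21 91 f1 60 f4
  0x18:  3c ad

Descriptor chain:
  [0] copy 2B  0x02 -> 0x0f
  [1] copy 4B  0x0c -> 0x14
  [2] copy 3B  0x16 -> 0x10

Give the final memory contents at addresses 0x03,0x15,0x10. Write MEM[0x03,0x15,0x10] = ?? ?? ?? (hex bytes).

[0] 0x02->0x0f len=2 : 3a 0e
[1] 0x0c->0x14 len=4 : c7 a8 1a 3a
[2] 0x16->0x10 len=3 : 1a 3a 3c
query mem[0x03]=0x0e, mem[0x15]=0xa8, mem[0x10]=0x1a

MEM[0x03,0x15,0x10] = 0e a8 1a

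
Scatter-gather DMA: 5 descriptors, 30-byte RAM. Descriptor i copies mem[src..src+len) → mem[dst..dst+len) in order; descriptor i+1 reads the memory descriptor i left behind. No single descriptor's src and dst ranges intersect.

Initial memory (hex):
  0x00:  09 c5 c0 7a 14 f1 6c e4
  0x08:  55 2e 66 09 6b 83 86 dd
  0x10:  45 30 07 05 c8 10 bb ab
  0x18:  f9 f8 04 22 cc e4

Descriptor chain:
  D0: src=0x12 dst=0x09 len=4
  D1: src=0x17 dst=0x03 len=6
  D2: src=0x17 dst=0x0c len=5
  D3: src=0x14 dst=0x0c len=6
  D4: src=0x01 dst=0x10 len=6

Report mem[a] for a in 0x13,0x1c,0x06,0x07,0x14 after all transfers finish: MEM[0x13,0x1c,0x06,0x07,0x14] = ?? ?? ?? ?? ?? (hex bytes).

  after D0: wrote 4B at 0x09 = 0705c810
  after D1: wrote 6B at 0x03 = abf9f80422cc
  after D2: wrote 5B at 0x0c = abf9f80422
  after D3: wrote 6B at 0x0c = c810bbabf9f8
  after D4: wrote 6B at 0x10 = c5c0abf9f804
query mem[0x13]=0xf9, mem[0x1c]=0xcc, mem[0x06]=0x04, mem[0x07]=0x22, mem[0x14]=0xf8

MEM[0x13,0x1c,0x06,0x07,0x14] = f9 cc 04 22 f8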